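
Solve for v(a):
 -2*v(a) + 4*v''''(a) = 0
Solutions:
 v(a) = C1*exp(-2^(3/4)*a/2) + C2*exp(2^(3/4)*a/2) + C3*sin(2^(3/4)*a/2) + C4*cos(2^(3/4)*a/2)


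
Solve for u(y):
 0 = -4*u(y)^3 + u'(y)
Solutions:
 u(y) = -sqrt(2)*sqrt(-1/(C1 + 4*y))/2
 u(y) = sqrt(2)*sqrt(-1/(C1 + 4*y))/2


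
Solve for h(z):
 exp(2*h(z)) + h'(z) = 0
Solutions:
 h(z) = log(-sqrt(-1/(C1 - z))) - log(2)/2
 h(z) = log(-1/(C1 - z))/2 - log(2)/2


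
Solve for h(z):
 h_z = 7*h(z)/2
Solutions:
 h(z) = C1*exp(7*z/2)


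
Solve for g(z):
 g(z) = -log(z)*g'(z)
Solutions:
 g(z) = C1*exp(-li(z))


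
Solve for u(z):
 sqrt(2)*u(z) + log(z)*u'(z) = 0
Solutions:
 u(z) = C1*exp(-sqrt(2)*li(z))


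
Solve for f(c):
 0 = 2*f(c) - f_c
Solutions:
 f(c) = C1*exp(2*c)


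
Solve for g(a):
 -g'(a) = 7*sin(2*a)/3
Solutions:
 g(a) = C1 + 7*cos(2*a)/6


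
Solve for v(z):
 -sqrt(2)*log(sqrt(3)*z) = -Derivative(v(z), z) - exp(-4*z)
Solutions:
 v(z) = C1 + sqrt(2)*z*log(z) + sqrt(2)*z*(-1 + log(3)/2) + exp(-4*z)/4


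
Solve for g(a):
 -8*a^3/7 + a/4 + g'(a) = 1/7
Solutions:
 g(a) = C1 + 2*a^4/7 - a^2/8 + a/7


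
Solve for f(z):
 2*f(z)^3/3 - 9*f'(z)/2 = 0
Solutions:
 f(z) = -3*sqrt(6)*sqrt(-1/(C1 + 4*z))/2
 f(z) = 3*sqrt(6)*sqrt(-1/(C1 + 4*z))/2


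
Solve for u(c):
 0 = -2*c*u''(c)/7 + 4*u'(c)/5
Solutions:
 u(c) = C1 + C2*c^(19/5)


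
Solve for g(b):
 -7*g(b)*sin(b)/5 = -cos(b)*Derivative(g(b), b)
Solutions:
 g(b) = C1/cos(b)^(7/5)


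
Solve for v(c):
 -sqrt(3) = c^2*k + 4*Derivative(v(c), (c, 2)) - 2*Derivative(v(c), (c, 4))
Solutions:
 v(c) = C1 + C2*c + C3*exp(-sqrt(2)*c) + C4*exp(sqrt(2)*c) - c^4*k/48 + c^2*(-k - sqrt(3))/8


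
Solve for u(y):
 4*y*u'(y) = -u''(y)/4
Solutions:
 u(y) = C1 + C2*erf(2*sqrt(2)*y)


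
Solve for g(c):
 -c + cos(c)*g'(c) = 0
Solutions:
 g(c) = C1 + Integral(c/cos(c), c)


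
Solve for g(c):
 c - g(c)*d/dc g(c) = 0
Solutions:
 g(c) = -sqrt(C1 + c^2)
 g(c) = sqrt(C1 + c^2)


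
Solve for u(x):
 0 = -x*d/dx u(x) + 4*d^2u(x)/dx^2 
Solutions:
 u(x) = C1 + C2*erfi(sqrt(2)*x/4)


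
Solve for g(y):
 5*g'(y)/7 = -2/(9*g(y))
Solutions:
 g(y) = -sqrt(C1 - 140*y)/15
 g(y) = sqrt(C1 - 140*y)/15


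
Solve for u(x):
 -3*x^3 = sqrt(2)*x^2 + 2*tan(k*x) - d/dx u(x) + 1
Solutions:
 u(x) = C1 + 3*x^4/4 + sqrt(2)*x^3/3 + x + 2*Piecewise((-log(cos(k*x))/k, Ne(k, 0)), (0, True))


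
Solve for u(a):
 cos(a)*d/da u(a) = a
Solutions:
 u(a) = C1 + Integral(a/cos(a), a)


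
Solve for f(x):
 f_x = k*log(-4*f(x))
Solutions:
 Integral(1/(log(-_y) + 2*log(2)), (_y, f(x))) = C1 + k*x


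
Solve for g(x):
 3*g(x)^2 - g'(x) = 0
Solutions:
 g(x) = -1/(C1 + 3*x)


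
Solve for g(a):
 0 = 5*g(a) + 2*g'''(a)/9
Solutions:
 g(a) = C3*exp(a*(-2^(2/3)*45^(1/3) + 3*5^(1/3)*6^(2/3))/8)*sin(3*2^(2/3)*3^(1/6)*5^(1/3)*a/4) + C4*exp(a*(-2^(2/3)*45^(1/3) + 3*5^(1/3)*6^(2/3))/8)*cos(3*2^(2/3)*3^(1/6)*5^(1/3)*a/4) + C5*exp(-a*(2^(2/3)*45^(1/3) + 3*5^(1/3)*6^(2/3))/8) + (C1*sin(3*2^(2/3)*3^(1/6)*5^(1/3)*a/4) + C2*cos(3*2^(2/3)*3^(1/6)*5^(1/3)*a/4))*exp(2^(2/3)*45^(1/3)*a/4)


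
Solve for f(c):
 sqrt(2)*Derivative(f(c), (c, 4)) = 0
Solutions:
 f(c) = C1 + C2*c + C3*c^2 + C4*c^3


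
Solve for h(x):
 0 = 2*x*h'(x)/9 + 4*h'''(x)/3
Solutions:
 h(x) = C1 + Integral(C2*airyai(-6^(2/3)*x/6) + C3*airybi(-6^(2/3)*x/6), x)


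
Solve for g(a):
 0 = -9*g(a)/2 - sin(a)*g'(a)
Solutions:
 g(a) = C1*(cos(a) + 1)^(1/4)*(cos(a)^2 + 2*cos(a) + 1)/((cos(a) - 1)^(1/4)*(cos(a)^2 - 2*cos(a) + 1))


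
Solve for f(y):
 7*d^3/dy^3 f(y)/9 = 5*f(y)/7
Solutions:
 f(y) = C3*exp(315^(1/3)*y/7) + (C1*sin(3*3^(1/6)*35^(1/3)*y/14) + C2*cos(3*3^(1/6)*35^(1/3)*y/14))*exp(-315^(1/3)*y/14)


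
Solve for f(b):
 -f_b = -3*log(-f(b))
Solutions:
 -li(-f(b)) = C1 + 3*b


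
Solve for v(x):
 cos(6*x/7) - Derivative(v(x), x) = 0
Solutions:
 v(x) = C1 + 7*sin(6*x/7)/6


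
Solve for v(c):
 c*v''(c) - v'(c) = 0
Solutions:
 v(c) = C1 + C2*c^2


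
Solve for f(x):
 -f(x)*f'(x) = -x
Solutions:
 f(x) = -sqrt(C1 + x^2)
 f(x) = sqrt(C1 + x^2)


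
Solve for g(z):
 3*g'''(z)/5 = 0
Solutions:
 g(z) = C1 + C2*z + C3*z^2


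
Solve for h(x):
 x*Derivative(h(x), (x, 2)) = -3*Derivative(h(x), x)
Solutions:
 h(x) = C1 + C2/x^2


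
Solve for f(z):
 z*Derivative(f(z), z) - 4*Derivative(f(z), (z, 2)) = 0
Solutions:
 f(z) = C1 + C2*erfi(sqrt(2)*z/4)


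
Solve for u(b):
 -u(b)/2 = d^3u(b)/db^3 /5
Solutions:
 u(b) = C3*exp(-2^(2/3)*5^(1/3)*b/2) + (C1*sin(2^(2/3)*sqrt(3)*5^(1/3)*b/4) + C2*cos(2^(2/3)*sqrt(3)*5^(1/3)*b/4))*exp(2^(2/3)*5^(1/3)*b/4)


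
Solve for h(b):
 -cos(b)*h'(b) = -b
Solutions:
 h(b) = C1 + Integral(b/cos(b), b)


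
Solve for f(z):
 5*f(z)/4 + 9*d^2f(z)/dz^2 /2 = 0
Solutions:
 f(z) = C1*sin(sqrt(10)*z/6) + C2*cos(sqrt(10)*z/6)


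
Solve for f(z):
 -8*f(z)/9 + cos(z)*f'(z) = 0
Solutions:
 f(z) = C1*(sin(z) + 1)^(4/9)/(sin(z) - 1)^(4/9)


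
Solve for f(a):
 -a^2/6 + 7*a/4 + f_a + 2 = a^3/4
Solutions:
 f(a) = C1 + a^4/16 + a^3/18 - 7*a^2/8 - 2*a


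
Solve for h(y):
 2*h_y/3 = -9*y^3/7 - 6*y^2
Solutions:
 h(y) = C1 - 27*y^4/56 - 3*y^3


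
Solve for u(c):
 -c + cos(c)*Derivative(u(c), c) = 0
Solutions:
 u(c) = C1 + Integral(c/cos(c), c)


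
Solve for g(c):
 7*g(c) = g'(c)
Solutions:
 g(c) = C1*exp(7*c)


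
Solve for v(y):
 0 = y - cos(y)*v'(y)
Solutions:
 v(y) = C1 + Integral(y/cos(y), y)


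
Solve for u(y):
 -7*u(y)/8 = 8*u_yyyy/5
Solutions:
 u(y) = (C1*sin(35^(1/4)*y/4) + C2*cos(35^(1/4)*y/4))*exp(-35^(1/4)*y/4) + (C3*sin(35^(1/4)*y/4) + C4*cos(35^(1/4)*y/4))*exp(35^(1/4)*y/4)


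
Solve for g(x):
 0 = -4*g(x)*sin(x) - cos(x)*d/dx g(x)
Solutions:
 g(x) = C1*cos(x)^4


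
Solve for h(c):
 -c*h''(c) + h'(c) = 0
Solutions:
 h(c) = C1 + C2*c^2


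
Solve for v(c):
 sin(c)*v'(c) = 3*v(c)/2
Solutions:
 v(c) = C1*(cos(c) - 1)^(3/4)/(cos(c) + 1)^(3/4)


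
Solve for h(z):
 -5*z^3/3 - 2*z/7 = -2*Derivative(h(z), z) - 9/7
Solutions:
 h(z) = C1 + 5*z^4/24 + z^2/14 - 9*z/14


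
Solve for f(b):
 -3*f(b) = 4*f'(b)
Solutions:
 f(b) = C1*exp(-3*b/4)


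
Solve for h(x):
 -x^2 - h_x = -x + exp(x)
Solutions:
 h(x) = C1 - x^3/3 + x^2/2 - exp(x)


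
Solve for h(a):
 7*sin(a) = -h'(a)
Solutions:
 h(a) = C1 + 7*cos(a)


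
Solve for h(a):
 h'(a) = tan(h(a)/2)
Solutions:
 h(a) = -2*asin(C1*exp(a/2)) + 2*pi
 h(a) = 2*asin(C1*exp(a/2))


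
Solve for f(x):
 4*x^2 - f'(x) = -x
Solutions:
 f(x) = C1 + 4*x^3/3 + x^2/2


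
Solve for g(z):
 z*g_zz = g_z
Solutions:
 g(z) = C1 + C2*z^2


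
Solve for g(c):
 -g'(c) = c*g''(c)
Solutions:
 g(c) = C1 + C2*log(c)


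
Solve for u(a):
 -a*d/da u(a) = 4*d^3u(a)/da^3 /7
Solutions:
 u(a) = C1 + Integral(C2*airyai(-14^(1/3)*a/2) + C3*airybi(-14^(1/3)*a/2), a)


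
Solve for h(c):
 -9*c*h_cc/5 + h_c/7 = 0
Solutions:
 h(c) = C1 + C2*c^(68/63)


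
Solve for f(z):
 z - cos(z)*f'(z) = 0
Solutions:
 f(z) = C1 + Integral(z/cos(z), z)


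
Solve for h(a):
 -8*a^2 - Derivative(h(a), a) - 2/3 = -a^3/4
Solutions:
 h(a) = C1 + a^4/16 - 8*a^3/3 - 2*a/3


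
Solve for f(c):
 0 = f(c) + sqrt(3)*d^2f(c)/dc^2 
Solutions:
 f(c) = C1*sin(3^(3/4)*c/3) + C2*cos(3^(3/4)*c/3)


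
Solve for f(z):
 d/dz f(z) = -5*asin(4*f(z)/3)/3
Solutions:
 Integral(1/asin(4*_y/3), (_y, f(z))) = C1 - 5*z/3


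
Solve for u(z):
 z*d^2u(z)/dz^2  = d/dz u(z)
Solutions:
 u(z) = C1 + C2*z^2


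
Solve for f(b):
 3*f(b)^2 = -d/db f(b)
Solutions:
 f(b) = 1/(C1 + 3*b)


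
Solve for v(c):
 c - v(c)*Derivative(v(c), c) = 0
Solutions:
 v(c) = -sqrt(C1 + c^2)
 v(c) = sqrt(C1 + c^2)


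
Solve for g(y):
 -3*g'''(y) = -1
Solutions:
 g(y) = C1 + C2*y + C3*y^2 + y^3/18


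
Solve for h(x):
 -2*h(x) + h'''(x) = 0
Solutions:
 h(x) = C3*exp(2^(1/3)*x) + (C1*sin(2^(1/3)*sqrt(3)*x/2) + C2*cos(2^(1/3)*sqrt(3)*x/2))*exp(-2^(1/3)*x/2)


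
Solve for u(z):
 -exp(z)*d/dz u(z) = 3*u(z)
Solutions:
 u(z) = C1*exp(3*exp(-z))


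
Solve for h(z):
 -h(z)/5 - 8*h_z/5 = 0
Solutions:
 h(z) = C1*exp(-z/8)


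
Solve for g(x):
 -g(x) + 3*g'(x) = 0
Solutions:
 g(x) = C1*exp(x/3)


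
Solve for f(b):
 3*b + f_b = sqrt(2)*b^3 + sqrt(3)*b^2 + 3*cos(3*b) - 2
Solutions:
 f(b) = C1 + sqrt(2)*b^4/4 + sqrt(3)*b^3/3 - 3*b^2/2 - 2*b + sin(3*b)


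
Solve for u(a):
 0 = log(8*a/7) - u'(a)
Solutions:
 u(a) = C1 + a*log(a) - a + a*log(8/7)


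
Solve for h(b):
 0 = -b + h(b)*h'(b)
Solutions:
 h(b) = -sqrt(C1 + b^2)
 h(b) = sqrt(C1 + b^2)


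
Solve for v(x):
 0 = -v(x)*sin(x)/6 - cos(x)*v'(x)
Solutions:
 v(x) = C1*cos(x)^(1/6)


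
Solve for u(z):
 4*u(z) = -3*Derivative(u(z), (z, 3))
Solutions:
 u(z) = C3*exp(-6^(2/3)*z/3) + (C1*sin(2^(2/3)*3^(1/6)*z/2) + C2*cos(2^(2/3)*3^(1/6)*z/2))*exp(6^(2/3)*z/6)


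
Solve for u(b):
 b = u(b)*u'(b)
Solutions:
 u(b) = -sqrt(C1 + b^2)
 u(b) = sqrt(C1 + b^2)


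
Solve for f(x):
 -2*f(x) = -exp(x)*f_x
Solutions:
 f(x) = C1*exp(-2*exp(-x))


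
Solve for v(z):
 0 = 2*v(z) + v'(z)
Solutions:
 v(z) = C1*exp(-2*z)


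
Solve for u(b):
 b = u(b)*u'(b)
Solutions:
 u(b) = -sqrt(C1 + b^2)
 u(b) = sqrt(C1 + b^2)


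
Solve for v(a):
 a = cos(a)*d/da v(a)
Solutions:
 v(a) = C1 + Integral(a/cos(a), a)


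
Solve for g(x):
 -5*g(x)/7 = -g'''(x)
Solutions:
 g(x) = C3*exp(5^(1/3)*7^(2/3)*x/7) + (C1*sin(sqrt(3)*5^(1/3)*7^(2/3)*x/14) + C2*cos(sqrt(3)*5^(1/3)*7^(2/3)*x/14))*exp(-5^(1/3)*7^(2/3)*x/14)


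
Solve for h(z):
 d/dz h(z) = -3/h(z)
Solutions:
 h(z) = -sqrt(C1 - 6*z)
 h(z) = sqrt(C1 - 6*z)


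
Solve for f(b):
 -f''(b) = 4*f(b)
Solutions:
 f(b) = C1*sin(2*b) + C2*cos(2*b)


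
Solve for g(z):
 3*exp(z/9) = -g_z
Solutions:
 g(z) = C1 - 27*exp(z/9)


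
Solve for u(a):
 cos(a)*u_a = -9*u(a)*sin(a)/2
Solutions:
 u(a) = C1*cos(a)^(9/2)


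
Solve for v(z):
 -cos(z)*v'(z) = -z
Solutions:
 v(z) = C1 + Integral(z/cos(z), z)


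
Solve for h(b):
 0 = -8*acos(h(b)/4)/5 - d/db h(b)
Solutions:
 Integral(1/acos(_y/4), (_y, h(b))) = C1 - 8*b/5


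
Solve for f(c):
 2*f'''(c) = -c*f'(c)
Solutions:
 f(c) = C1 + Integral(C2*airyai(-2^(2/3)*c/2) + C3*airybi(-2^(2/3)*c/2), c)


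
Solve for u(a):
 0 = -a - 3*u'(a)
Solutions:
 u(a) = C1 - a^2/6


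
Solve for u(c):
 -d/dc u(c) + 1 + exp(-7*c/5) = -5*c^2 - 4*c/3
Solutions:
 u(c) = C1 + 5*c^3/3 + 2*c^2/3 + c - 5*exp(-7*c/5)/7


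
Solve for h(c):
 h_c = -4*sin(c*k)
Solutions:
 h(c) = C1 + 4*cos(c*k)/k


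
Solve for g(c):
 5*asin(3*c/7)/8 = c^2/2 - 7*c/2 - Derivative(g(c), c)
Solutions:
 g(c) = C1 + c^3/6 - 7*c^2/4 - 5*c*asin(3*c/7)/8 - 5*sqrt(49 - 9*c^2)/24


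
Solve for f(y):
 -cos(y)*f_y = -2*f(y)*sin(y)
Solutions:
 f(y) = C1/cos(y)^2


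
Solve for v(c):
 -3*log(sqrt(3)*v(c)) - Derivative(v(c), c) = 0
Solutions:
 2*Integral(1/(2*log(_y) + log(3)), (_y, v(c)))/3 = C1 - c


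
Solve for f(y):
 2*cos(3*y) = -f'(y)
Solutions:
 f(y) = C1 - 2*sin(3*y)/3


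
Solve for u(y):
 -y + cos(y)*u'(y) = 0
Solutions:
 u(y) = C1 + Integral(y/cos(y), y)


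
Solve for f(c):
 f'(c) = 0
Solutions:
 f(c) = C1


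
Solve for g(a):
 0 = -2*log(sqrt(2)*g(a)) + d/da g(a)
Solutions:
 -Integral(1/(2*log(_y) + log(2)), (_y, g(a))) = C1 - a


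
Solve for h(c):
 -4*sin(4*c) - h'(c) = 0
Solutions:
 h(c) = C1 + cos(4*c)


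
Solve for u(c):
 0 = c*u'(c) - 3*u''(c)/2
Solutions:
 u(c) = C1 + C2*erfi(sqrt(3)*c/3)


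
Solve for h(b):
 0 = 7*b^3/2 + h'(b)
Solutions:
 h(b) = C1 - 7*b^4/8


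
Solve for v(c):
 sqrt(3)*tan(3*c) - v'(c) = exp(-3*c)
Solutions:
 v(c) = C1 + sqrt(3)*log(tan(3*c)^2 + 1)/6 + exp(-3*c)/3


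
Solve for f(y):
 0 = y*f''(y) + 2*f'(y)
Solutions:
 f(y) = C1 + C2/y


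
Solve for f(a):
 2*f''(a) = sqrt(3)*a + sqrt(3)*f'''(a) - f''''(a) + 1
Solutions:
 f(a) = C1 + C2*a + sqrt(3)*a^3/12 + 5*a^2/8 + (C3*sin(sqrt(5)*a/2) + C4*cos(sqrt(5)*a/2))*exp(sqrt(3)*a/2)


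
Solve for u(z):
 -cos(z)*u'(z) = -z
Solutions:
 u(z) = C1 + Integral(z/cos(z), z)


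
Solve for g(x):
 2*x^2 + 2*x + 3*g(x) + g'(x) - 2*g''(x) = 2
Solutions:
 g(x) = C1*exp(-x) + C2*exp(3*x/2) - 2*x^2/3 - 2*x/9 - 4/27


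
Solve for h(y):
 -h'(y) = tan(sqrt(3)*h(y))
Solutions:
 h(y) = sqrt(3)*(pi - asin(C1*exp(-sqrt(3)*y)))/3
 h(y) = sqrt(3)*asin(C1*exp(-sqrt(3)*y))/3


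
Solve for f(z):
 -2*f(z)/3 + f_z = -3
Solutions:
 f(z) = C1*exp(2*z/3) + 9/2


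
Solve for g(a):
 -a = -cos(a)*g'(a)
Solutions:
 g(a) = C1 + Integral(a/cos(a), a)


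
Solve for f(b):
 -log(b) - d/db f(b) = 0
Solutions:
 f(b) = C1 - b*log(b) + b


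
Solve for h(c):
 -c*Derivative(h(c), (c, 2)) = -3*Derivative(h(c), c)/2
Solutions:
 h(c) = C1 + C2*c^(5/2)


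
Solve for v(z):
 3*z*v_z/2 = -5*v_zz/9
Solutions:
 v(z) = C1 + C2*erf(3*sqrt(15)*z/10)


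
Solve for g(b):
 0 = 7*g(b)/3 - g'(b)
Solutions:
 g(b) = C1*exp(7*b/3)


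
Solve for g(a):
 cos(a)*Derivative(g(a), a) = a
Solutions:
 g(a) = C1 + Integral(a/cos(a), a)


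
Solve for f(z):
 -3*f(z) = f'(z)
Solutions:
 f(z) = C1*exp(-3*z)


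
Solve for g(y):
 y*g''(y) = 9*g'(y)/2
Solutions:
 g(y) = C1 + C2*y^(11/2)


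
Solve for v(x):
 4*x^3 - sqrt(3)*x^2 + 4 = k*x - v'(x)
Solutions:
 v(x) = C1 + k*x^2/2 - x^4 + sqrt(3)*x^3/3 - 4*x


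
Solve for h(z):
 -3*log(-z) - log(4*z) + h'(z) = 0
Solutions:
 h(z) = C1 + 4*z*log(z) + z*(-4 + 2*log(2) + 3*I*pi)


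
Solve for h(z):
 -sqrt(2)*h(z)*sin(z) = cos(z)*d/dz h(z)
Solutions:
 h(z) = C1*cos(z)^(sqrt(2))


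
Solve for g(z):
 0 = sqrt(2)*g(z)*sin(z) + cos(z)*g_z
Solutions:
 g(z) = C1*cos(z)^(sqrt(2))


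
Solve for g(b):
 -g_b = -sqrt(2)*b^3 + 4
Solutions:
 g(b) = C1 + sqrt(2)*b^4/4 - 4*b


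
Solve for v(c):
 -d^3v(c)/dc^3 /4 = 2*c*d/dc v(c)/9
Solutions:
 v(c) = C1 + Integral(C2*airyai(-2*3^(1/3)*c/3) + C3*airybi(-2*3^(1/3)*c/3), c)


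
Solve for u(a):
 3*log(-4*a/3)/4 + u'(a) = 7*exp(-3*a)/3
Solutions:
 u(a) = C1 - 3*a*log(-a)/4 + 3*a*(-2*log(2) + 1 + log(3))/4 - 7*exp(-3*a)/9


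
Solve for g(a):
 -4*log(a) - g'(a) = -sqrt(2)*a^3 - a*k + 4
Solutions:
 g(a) = C1 + sqrt(2)*a^4/4 + a^2*k/2 - 4*a*log(a)


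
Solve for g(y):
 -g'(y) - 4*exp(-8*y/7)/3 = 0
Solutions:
 g(y) = C1 + 7*exp(-8*y/7)/6


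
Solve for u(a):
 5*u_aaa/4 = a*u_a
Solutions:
 u(a) = C1 + Integral(C2*airyai(10^(2/3)*a/5) + C3*airybi(10^(2/3)*a/5), a)


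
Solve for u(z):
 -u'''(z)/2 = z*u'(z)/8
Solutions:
 u(z) = C1 + Integral(C2*airyai(-2^(1/3)*z/2) + C3*airybi(-2^(1/3)*z/2), z)


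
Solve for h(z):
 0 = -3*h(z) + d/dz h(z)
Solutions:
 h(z) = C1*exp(3*z)


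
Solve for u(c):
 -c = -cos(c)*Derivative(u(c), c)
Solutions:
 u(c) = C1 + Integral(c/cos(c), c)


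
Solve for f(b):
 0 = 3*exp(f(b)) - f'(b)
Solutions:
 f(b) = log(-1/(C1 + 3*b))


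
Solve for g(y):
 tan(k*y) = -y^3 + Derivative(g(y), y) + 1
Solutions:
 g(y) = C1 + y^4/4 - y + Piecewise((-log(cos(k*y))/k, Ne(k, 0)), (0, True))


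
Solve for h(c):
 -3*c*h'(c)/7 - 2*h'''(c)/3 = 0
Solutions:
 h(c) = C1 + Integral(C2*airyai(-42^(2/3)*c/14) + C3*airybi(-42^(2/3)*c/14), c)


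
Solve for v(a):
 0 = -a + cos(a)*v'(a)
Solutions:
 v(a) = C1 + Integral(a/cos(a), a)


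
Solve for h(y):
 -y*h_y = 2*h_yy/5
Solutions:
 h(y) = C1 + C2*erf(sqrt(5)*y/2)


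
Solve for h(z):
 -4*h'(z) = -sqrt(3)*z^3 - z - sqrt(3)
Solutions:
 h(z) = C1 + sqrt(3)*z^4/16 + z^2/8 + sqrt(3)*z/4


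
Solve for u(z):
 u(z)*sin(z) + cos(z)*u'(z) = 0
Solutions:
 u(z) = C1*cos(z)


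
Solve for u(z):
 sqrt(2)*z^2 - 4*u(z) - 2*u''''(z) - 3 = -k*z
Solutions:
 u(z) = k*z/4 + sqrt(2)*z^2/4 + (C1*sin(2^(3/4)*z/2) + C2*cos(2^(3/4)*z/2))*exp(-2^(3/4)*z/2) + (C3*sin(2^(3/4)*z/2) + C4*cos(2^(3/4)*z/2))*exp(2^(3/4)*z/2) - 3/4


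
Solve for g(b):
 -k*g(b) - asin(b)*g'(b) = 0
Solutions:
 g(b) = C1*exp(-k*Integral(1/asin(b), b))


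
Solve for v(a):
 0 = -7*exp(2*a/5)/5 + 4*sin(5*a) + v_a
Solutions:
 v(a) = C1 + 7*exp(2*a/5)/2 + 4*cos(5*a)/5


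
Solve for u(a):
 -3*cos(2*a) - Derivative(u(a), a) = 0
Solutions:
 u(a) = C1 - 3*sin(2*a)/2


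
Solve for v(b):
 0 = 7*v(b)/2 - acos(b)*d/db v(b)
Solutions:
 v(b) = C1*exp(7*Integral(1/acos(b), b)/2)


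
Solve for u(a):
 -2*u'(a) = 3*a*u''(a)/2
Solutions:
 u(a) = C1 + C2/a^(1/3)


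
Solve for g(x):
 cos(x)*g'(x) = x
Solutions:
 g(x) = C1 + Integral(x/cos(x), x)


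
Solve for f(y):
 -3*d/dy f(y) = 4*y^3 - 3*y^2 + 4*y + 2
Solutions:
 f(y) = C1 - y^4/3 + y^3/3 - 2*y^2/3 - 2*y/3


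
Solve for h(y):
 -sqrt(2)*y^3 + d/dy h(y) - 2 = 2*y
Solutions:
 h(y) = C1 + sqrt(2)*y^4/4 + y^2 + 2*y


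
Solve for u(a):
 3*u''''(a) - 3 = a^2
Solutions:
 u(a) = C1 + C2*a + C3*a^2 + C4*a^3 + a^6/1080 + a^4/24


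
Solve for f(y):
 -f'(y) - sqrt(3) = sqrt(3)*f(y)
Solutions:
 f(y) = C1*exp(-sqrt(3)*y) - 1


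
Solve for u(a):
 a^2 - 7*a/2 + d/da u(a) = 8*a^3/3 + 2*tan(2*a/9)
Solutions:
 u(a) = C1 + 2*a^4/3 - a^3/3 + 7*a^2/4 - 9*log(cos(2*a/9))


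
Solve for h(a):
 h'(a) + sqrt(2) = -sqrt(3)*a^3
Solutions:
 h(a) = C1 - sqrt(3)*a^4/4 - sqrt(2)*a


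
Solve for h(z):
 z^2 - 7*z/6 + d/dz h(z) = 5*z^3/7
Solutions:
 h(z) = C1 + 5*z^4/28 - z^3/3 + 7*z^2/12


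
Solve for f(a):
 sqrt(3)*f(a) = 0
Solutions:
 f(a) = 0


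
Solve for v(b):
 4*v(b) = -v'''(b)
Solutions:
 v(b) = C3*exp(-2^(2/3)*b) + (C1*sin(2^(2/3)*sqrt(3)*b/2) + C2*cos(2^(2/3)*sqrt(3)*b/2))*exp(2^(2/3)*b/2)


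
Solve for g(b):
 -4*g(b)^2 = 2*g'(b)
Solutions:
 g(b) = 1/(C1 + 2*b)


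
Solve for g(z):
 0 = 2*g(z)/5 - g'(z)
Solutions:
 g(z) = C1*exp(2*z/5)


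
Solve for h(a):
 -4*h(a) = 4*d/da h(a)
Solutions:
 h(a) = C1*exp(-a)


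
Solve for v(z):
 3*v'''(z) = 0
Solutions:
 v(z) = C1 + C2*z + C3*z^2


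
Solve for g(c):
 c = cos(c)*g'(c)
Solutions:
 g(c) = C1 + Integral(c/cos(c), c)


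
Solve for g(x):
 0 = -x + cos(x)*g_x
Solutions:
 g(x) = C1 + Integral(x/cos(x), x)


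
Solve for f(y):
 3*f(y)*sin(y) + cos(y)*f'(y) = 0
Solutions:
 f(y) = C1*cos(y)^3


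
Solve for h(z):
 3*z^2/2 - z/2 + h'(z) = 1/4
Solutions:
 h(z) = C1 - z^3/2 + z^2/4 + z/4


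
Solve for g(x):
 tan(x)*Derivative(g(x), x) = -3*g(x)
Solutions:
 g(x) = C1/sin(x)^3


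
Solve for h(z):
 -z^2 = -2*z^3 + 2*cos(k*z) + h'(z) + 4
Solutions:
 h(z) = C1 + z^4/2 - z^3/3 - 4*z - 2*sin(k*z)/k


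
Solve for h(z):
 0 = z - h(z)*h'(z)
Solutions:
 h(z) = -sqrt(C1 + z^2)
 h(z) = sqrt(C1 + z^2)


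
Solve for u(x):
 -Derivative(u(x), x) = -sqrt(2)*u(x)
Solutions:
 u(x) = C1*exp(sqrt(2)*x)


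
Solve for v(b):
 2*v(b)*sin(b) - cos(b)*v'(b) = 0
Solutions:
 v(b) = C1/cos(b)^2


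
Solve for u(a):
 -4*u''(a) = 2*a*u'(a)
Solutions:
 u(a) = C1 + C2*erf(a/2)


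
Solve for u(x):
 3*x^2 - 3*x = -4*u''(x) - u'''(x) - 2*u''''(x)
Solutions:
 u(x) = C1 + C2*x - x^4/16 + 3*x^3/16 + 15*x^2/64 + (C3*sin(sqrt(31)*x/4) + C4*cos(sqrt(31)*x/4))*exp(-x/4)


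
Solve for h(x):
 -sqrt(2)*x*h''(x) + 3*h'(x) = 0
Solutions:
 h(x) = C1 + C2*x^(1 + 3*sqrt(2)/2)


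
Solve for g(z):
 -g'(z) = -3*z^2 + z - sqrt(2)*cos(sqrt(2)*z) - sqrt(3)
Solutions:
 g(z) = C1 + z^3 - z^2/2 + sqrt(3)*z + sin(sqrt(2)*z)


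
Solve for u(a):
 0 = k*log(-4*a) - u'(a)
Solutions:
 u(a) = C1 + a*k*log(-a) + a*k*(-1 + 2*log(2))


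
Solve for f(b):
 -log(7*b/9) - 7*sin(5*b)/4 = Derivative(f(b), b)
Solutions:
 f(b) = C1 - b*log(b) - b*log(7) + b + 2*b*log(3) + 7*cos(5*b)/20


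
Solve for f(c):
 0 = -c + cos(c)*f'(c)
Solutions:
 f(c) = C1 + Integral(c/cos(c), c)


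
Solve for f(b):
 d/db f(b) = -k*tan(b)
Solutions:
 f(b) = C1 + k*log(cos(b))


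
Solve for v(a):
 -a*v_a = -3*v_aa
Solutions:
 v(a) = C1 + C2*erfi(sqrt(6)*a/6)


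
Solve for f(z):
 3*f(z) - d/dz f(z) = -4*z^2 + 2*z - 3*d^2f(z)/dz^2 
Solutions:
 f(z) = -4*z^2/3 - 2*z/9 + (C1*sin(sqrt(35)*z/6) + C2*cos(sqrt(35)*z/6))*exp(z/6) + 70/27


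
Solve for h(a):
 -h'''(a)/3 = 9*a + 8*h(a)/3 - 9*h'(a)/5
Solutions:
 h(a) = C1*exp(a*(9/(sqrt(6355)/25 + 4)^(1/3) + 5*(sqrt(6355)/25 + 4)^(1/3))/10)*sin(sqrt(3)*a*(-5*(27*sqrt(6355)/25 + 108)^(1/3) + 81/(27*sqrt(6355)/25 + 108)^(1/3))/30) + C2*exp(a*(9/(sqrt(6355)/25 + 4)^(1/3) + 5*(sqrt(6355)/25 + 4)^(1/3))/10)*cos(sqrt(3)*a*(-5*(27*sqrt(6355)/25 + 108)^(1/3) + 81/(27*sqrt(6355)/25 + 108)^(1/3))/30) + C3*exp(-a*(9/(5*(sqrt(6355)/25 + 4)^(1/3)) + (sqrt(6355)/25 + 4)^(1/3))) - 27*a/8 - 729/320


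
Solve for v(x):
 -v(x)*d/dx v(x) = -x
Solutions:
 v(x) = -sqrt(C1 + x^2)
 v(x) = sqrt(C1 + x^2)


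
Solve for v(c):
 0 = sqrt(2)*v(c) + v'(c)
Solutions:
 v(c) = C1*exp(-sqrt(2)*c)


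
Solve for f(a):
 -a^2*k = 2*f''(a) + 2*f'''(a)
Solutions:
 f(a) = C1 + C2*a + C3*exp(-a) - a^4*k/24 + a^3*k/6 - a^2*k/2


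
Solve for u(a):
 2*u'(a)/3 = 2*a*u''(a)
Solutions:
 u(a) = C1 + C2*a^(4/3)


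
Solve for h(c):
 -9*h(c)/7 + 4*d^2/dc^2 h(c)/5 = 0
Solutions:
 h(c) = C1*exp(-3*sqrt(35)*c/14) + C2*exp(3*sqrt(35)*c/14)


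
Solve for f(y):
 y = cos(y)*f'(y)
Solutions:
 f(y) = C1 + Integral(y/cos(y), y)


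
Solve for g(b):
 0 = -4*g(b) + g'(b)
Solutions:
 g(b) = C1*exp(4*b)


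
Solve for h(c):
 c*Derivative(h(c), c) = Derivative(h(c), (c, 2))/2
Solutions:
 h(c) = C1 + C2*erfi(c)


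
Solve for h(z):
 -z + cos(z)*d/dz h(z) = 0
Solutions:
 h(z) = C1 + Integral(z/cos(z), z)


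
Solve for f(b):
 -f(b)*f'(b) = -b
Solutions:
 f(b) = -sqrt(C1 + b^2)
 f(b) = sqrt(C1 + b^2)


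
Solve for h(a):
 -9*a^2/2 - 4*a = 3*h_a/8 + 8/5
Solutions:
 h(a) = C1 - 4*a^3 - 16*a^2/3 - 64*a/15


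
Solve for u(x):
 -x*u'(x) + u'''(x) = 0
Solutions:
 u(x) = C1 + Integral(C2*airyai(x) + C3*airybi(x), x)


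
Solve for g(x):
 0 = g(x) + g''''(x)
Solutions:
 g(x) = (C1*sin(sqrt(2)*x/2) + C2*cos(sqrt(2)*x/2))*exp(-sqrt(2)*x/2) + (C3*sin(sqrt(2)*x/2) + C4*cos(sqrt(2)*x/2))*exp(sqrt(2)*x/2)


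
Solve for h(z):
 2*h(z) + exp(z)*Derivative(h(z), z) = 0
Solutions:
 h(z) = C1*exp(2*exp(-z))


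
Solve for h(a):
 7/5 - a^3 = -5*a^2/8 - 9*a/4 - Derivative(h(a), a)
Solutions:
 h(a) = C1 + a^4/4 - 5*a^3/24 - 9*a^2/8 - 7*a/5


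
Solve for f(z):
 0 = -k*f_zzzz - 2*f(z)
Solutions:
 f(z) = C1*exp(-2^(1/4)*z*(-1/k)^(1/4)) + C2*exp(2^(1/4)*z*(-1/k)^(1/4)) + C3*exp(-2^(1/4)*I*z*(-1/k)^(1/4)) + C4*exp(2^(1/4)*I*z*(-1/k)^(1/4))


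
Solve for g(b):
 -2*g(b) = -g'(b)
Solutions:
 g(b) = C1*exp(2*b)


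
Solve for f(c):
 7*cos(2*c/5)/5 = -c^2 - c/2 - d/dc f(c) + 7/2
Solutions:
 f(c) = C1 - c^3/3 - c^2/4 + 7*c/2 - 7*sin(2*c/5)/2


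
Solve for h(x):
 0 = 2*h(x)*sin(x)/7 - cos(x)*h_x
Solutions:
 h(x) = C1/cos(x)^(2/7)


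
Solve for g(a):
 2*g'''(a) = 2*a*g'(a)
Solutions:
 g(a) = C1 + Integral(C2*airyai(a) + C3*airybi(a), a)


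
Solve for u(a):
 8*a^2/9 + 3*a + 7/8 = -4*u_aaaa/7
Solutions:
 u(a) = C1 + C2*a + C3*a^2 + C4*a^3 - 7*a^6/1620 - 7*a^5/160 - 49*a^4/768


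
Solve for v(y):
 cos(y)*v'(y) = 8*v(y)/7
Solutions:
 v(y) = C1*(sin(y) + 1)^(4/7)/(sin(y) - 1)^(4/7)


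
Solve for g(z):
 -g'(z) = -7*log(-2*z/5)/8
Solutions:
 g(z) = C1 + 7*z*log(-z)/8 + 7*z*(-log(5) - 1 + log(2))/8


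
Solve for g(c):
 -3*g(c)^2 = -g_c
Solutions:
 g(c) = -1/(C1 + 3*c)


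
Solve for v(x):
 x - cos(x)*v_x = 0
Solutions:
 v(x) = C1 + Integral(x/cos(x), x)


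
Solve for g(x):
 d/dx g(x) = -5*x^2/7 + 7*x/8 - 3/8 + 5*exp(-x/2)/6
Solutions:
 g(x) = C1 - 5*x^3/21 + 7*x^2/16 - 3*x/8 - 5*exp(-x/2)/3


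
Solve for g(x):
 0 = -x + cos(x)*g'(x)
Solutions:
 g(x) = C1 + Integral(x/cos(x), x)


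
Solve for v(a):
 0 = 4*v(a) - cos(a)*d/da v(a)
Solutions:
 v(a) = C1*(sin(a)^2 + 2*sin(a) + 1)/(sin(a)^2 - 2*sin(a) + 1)


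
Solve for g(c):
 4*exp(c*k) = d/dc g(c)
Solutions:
 g(c) = C1 + 4*exp(c*k)/k


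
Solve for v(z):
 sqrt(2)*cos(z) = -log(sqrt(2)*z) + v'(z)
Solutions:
 v(z) = C1 + z*log(z) - z + z*log(2)/2 + sqrt(2)*sin(z)


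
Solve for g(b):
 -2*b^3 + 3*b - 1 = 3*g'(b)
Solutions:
 g(b) = C1 - b^4/6 + b^2/2 - b/3


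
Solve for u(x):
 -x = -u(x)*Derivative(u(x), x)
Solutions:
 u(x) = -sqrt(C1 + x^2)
 u(x) = sqrt(C1 + x^2)


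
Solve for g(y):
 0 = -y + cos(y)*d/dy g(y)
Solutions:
 g(y) = C1 + Integral(y/cos(y), y)


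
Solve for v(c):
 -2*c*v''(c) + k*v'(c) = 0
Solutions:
 v(c) = C1 + c^(re(k)/2 + 1)*(C2*sin(log(c)*Abs(im(k))/2) + C3*cos(log(c)*im(k)/2))


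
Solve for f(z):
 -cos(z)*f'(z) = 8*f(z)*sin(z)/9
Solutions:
 f(z) = C1*cos(z)^(8/9)


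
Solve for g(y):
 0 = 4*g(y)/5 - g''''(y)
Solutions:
 g(y) = C1*exp(-sqrt(2)*5^(3/4)*y/5) + C2*exp(sqrt(2)*5^(3/4)*y/5) + C3*sin(sqrt(2)*5^(3/4)*y/5) + C4*cos(sqrt(2)*5^(3/4)*y/5)


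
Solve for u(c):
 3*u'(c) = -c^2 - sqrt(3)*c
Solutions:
 u(c) = C1 - c^3/9 - sqrt(3)*c^2/6


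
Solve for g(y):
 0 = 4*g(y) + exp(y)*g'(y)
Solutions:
 g(y) = C1*exp(4*exp(-y))


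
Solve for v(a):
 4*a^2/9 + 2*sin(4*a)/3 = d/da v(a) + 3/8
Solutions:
 v(a) = C1 + 4*a^3/27 - 3*a/8 - cos(4*a)/6


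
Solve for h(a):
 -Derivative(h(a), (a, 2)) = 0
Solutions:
 h(a) = C1 + C2*a


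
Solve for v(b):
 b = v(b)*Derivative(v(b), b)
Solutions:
 v(b) = -sqrt(C1 + b^2)
 v(b) = sqrt(C1 + b^2)


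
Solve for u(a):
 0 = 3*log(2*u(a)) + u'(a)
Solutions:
 Integral(1/(log(_y) + log(2)), (_y, u(a)))/3 = C1 - a


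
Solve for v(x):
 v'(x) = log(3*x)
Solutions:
 v(x) = C1 + x*log(x) - x + x*log(3)


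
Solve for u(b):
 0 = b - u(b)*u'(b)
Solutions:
 u(b) = -sqrt(C1 + b^2)
 u(b) = sqrt(C1 + b^2)


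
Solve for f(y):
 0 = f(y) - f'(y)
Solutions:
 f(y) = C1*exp(y)


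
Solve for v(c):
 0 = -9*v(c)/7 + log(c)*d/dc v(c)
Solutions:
 v(c) = C1*exp(9*li(c)/7)


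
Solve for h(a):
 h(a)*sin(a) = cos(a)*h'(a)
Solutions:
 h(a) = C1/cos(a)


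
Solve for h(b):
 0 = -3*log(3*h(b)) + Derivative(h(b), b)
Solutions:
 -Integral(1/(log(_y) + log(3)), (_y, h(b)))/3 = C1 - b


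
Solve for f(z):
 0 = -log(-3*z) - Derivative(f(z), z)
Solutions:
 f(z) = C1 - z*log(-z) + z*(1 - log(3))


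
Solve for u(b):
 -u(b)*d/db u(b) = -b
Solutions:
 u(b) = -sqrt(C1 + b^2)
 u(b) = sqrt(C1 + b^2)


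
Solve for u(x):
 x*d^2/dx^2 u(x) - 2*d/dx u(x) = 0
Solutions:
 u(x) = C1 + C2*x^3


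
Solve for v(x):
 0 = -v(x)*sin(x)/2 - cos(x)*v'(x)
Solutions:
 v(x) = C1*sqrt(cos(x))


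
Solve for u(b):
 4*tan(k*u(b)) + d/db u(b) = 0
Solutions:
 u(b) = Piecewise((-asin(exp(C1*k - 4*b*k))/k + pi/k, Ne(k, 0)), (nan, True))
 u(b) = Piecewise((asin(exp(C1*k - 4*b*k))/k, Ne(k, 0)), (nan, True))


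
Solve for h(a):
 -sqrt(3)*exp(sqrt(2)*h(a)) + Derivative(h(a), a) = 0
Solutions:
 h(a) = sqrt(2)*(2*log(-1/(C1 + sqrt(3)*a)) - log(2))/4


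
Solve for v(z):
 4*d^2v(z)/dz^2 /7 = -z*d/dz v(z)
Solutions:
 v(z) = C1 + C2*erf(sqrt(14)*z/4)


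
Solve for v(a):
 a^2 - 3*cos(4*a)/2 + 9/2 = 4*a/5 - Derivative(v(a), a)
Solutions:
 v(a) = C1 - a^3/3 + 2*a^2/5 - 9*a/2 + 3*sin(4*a)/8


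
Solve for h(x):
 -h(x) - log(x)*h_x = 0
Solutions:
 h(x) = C1*exp(-li(x))


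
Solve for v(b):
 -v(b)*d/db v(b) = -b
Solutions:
 v(b) = -sqrt(C1 + b^2)
 v(b) = sqrt(C1 + b^2)


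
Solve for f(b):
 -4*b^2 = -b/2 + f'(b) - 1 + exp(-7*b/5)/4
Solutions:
 f(b) = C1 - 4*b^3/3 + b^2/4 + b + 5*exp(-7*b/5)/28


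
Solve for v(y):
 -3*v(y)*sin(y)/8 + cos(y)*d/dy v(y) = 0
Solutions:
 v(y) = C1/cos(y)^(3/8)


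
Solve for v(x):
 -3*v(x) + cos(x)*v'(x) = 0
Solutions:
 v(x) = C1*(sin(x) + 1)^(3/2)/(sin(x) - 1)^(3/2)


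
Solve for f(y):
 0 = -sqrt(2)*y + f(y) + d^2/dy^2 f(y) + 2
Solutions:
 f(y) = C1*sin(y) + C2*cos(y) + sqrt(2)*y - 2


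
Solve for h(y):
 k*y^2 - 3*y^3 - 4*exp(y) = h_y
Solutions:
 h(y) = C1 + k*y^3/3 - 3*y^4/4 - 4*exp(y)


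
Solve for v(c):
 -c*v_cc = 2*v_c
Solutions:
 v(c) = C1 + C2/c


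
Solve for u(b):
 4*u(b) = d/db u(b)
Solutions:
 u(b) = C1*exp(4*b)


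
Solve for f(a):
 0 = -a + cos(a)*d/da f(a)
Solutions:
 f(a) = C1 + Integral(a/cos(a), a)


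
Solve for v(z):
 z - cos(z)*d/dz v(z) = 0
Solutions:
 v(z) = C1 + Integral(z/cos(z), z)


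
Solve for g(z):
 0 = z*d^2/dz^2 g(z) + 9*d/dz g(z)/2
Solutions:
 g(z) = C1 + C2/z^(7/2)


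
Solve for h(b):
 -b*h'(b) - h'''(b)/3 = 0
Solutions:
 h(b) = C1 + Integral(C2*airyai(-3^(1/3)*b) + C3*airybi(-3^(1/3)*b), b)


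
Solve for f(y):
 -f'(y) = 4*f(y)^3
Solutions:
 f(y) = -sqrt(2)*sqrt(-1/(C1 - 4*y))/2
 f(y) = sqrt(2)*sqrt(-1/(C1 - 4*y))/2


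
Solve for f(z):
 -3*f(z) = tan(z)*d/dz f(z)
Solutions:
 f(z) = C1/sin(z)^3


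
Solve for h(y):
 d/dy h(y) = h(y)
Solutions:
 h(y) = C1*exp(y)


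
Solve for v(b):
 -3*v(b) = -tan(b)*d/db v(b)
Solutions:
 v(b) = C1*sin(b)^3


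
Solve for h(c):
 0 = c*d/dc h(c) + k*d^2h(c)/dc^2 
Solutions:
 h(c) = C1 + C2*sqrt(k)*erf(sqrt(2)*c*sqrt(1/k)/2)


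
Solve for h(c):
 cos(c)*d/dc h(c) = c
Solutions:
 h(c) = C1 + Integral(c/cos(c), c)


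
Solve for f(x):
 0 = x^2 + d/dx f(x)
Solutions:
 f(x) = C1 - x^3/3


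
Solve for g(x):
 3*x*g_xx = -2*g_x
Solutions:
 g(x) = C1 + C2*x^(1/3)


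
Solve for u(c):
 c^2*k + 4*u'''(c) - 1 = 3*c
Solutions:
 u(c) = C1 + C2*c + C3*c^2 - c^5*k/240 + c^4/32 + c^3/24


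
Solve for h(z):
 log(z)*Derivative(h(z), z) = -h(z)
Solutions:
 h(z) = C1*exp(-li(z))


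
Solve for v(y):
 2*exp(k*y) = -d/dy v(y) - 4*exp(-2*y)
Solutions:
 v(y) = C1 + 2*exp(-2*y) - 2*exp(k*y)/k


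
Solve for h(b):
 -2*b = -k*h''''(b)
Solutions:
 h(b) = C1 + C2*b + C3*b^2 + C4*b^3 + b^5/(60*k)


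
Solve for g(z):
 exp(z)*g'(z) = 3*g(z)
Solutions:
 g(z) = C1*exp(-3*exp(-z))


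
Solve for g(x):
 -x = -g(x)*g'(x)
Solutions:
 g(x) = -sqrt(C1 + x^2)
 g(x) = sqrt(C1 + x^2)


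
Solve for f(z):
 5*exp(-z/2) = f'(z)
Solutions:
 f(z) = C1 - 10*exp(-z/2)


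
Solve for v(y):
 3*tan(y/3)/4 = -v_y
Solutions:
 v(y) = C1 + 9*log(cos(y/3))/4


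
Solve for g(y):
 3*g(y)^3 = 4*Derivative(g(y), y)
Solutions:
 g(y) = -sqrt(2)*sqrt(-1/(C1 + 3*y))
 g(y) = sqrt(2)*sqrt(-1/(C1 + 3*y))


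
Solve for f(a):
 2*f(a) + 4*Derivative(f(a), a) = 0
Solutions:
 f(a) = C1*exp(-a/2)


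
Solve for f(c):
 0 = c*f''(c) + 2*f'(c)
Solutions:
 f(c) = C1 + C2/c


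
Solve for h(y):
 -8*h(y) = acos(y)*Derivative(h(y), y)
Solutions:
 h(y) = C1*exp(-8*Integral(1/acos(y), y))


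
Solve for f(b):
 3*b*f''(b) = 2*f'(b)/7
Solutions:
 f(b) = C1 + C2*b^(23/21)


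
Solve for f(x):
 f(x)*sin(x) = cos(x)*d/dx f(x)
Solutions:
 f(x) = C1/cos(x)


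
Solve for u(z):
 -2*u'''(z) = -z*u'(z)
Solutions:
 u(z) = C1 + Integral(C2*airyai(2^(2/3)*z/2) + C3*airybi(2^(2/3)*z/2), z)


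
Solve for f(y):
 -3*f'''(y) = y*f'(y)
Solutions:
 f(y) = C1 + Integral(C2*airyai(-3^(2/3)*y/3) + C3*airybi(-3^(2/3)*y/3), y)


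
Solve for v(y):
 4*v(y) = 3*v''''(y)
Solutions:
 v(y) = C1*exp(-sqrt(2)*3^(3/4)*y/3) + C2*exp(sqrt(2)*3^(3/4)*y/3) + C3*sin(sqrt(2)*3^(3/4)*y/3) + C4*cos(sqrt(2)*3^(3/4)*y/3)


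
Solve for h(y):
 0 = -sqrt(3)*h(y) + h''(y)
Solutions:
 h(y) = C1*exp(-3^(1/4)*y) + C2*exp(3^(1/4)*y)


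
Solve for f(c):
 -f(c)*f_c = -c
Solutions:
 f(c) = -sqrt(C1 + c^2)
 f(c) = sqrt(C1 + c^2)


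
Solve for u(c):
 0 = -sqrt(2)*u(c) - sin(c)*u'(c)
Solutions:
 u(c) = C1*(cos(c) + 1)^(sqrt(2)/2)/(cos(c) - 1)^(sqrt(2)/2)


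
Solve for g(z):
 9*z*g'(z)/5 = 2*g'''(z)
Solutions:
 g(z) = C1 + Integral(C2*airyai(30^(2/3)*z/10) + C3*airybi(30^(2/3)*z/10), z)


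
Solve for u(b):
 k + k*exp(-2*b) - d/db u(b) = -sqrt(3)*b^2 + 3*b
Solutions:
 u(b) = C1 + sqrt(3)*b^3/3 - 3*b^2/2 + b*k - k*exp(-2*b)/2


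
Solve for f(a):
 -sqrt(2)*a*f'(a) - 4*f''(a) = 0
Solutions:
 f(a) = C1 + C2*erf(2^(3/4)*a/4)


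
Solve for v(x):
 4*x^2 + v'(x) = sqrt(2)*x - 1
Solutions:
 v(x) = C1 - 4*x^3/3 + sqrt(2)*x^2/2 - x


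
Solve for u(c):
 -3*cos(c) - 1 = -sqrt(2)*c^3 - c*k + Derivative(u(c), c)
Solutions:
 u(c) = C1 + sqrt(2)*c^4/4 + c^2*k/2 - c - 3*sin(c)


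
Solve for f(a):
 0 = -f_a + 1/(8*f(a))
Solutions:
 f(a) = -sqrt(C1 + a)/2
 f(a) = sqrt(C1 + a)/2


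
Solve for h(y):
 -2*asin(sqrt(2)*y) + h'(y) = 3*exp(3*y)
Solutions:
 h(y) = C1 + 2*y*asin(sqrt(2)*y) + sqrt(2)*sqrt(1 - 2*y^2) + exp(3*y)


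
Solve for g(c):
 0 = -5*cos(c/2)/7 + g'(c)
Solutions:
 g(c) = C1 + 10*sin(c/2)/7


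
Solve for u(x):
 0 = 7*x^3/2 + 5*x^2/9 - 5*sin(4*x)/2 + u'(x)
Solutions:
 u(x) = C1 - 7*x^4/8 - 5*x^3/27 - 5*cos(4*x)/8


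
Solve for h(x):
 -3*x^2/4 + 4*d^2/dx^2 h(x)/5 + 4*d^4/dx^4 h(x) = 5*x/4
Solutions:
 h(x) = C1 + C2*x + C3*sin(sqrt(5)*x/5) + C4*cos(sqrt(5)*x/5) + 5*x^4/64 + 25*x^3/96 - 75*x^2/16


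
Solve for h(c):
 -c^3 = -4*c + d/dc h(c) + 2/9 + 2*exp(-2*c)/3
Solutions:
 h(c) = C1 - c^4/4 + 2*c^2 - 2*c/9 + exp(-2*c)/3


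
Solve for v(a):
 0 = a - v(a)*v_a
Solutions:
 v(a) = -sqrt(C1 + a^2)
 v(a) = sqrt(C1 + a^2)


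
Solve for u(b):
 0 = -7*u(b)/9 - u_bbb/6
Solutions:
 u(b) = C3*exp(-14^(1/3)*3^(2/3)*b/3) + (C1*sin(14^(1/3)*3^(1/6)*b/2) + C2*cos(14^(1/3)*3^(1/6)*b/2))*exp(14^(1/3)*3^(2/3)*b/6)


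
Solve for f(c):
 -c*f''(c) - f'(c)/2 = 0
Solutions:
 f(c) = C1 + C2*sqrt(c)


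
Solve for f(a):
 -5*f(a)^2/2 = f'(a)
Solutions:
 f(a) = 2/(C1 + 5*a)


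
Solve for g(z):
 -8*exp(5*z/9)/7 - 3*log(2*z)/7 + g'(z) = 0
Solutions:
 g(z) = C1 + 3*z*log(z)/7 + 3*z*(-1 + log(2))/7 + 72*exp(5*z/9)/35


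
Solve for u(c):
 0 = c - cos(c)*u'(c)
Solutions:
 u(c) = C1 + Integral(c/cos(c), c)


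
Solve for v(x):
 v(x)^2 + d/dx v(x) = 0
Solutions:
 v(x) = 1/(C1 + x)


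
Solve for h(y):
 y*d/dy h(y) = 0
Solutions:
 h(y) = C1


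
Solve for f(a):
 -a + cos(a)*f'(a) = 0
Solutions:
 f(a) = C1 + Integral(a/cos(a), a)


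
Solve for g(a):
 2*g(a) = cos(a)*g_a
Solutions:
 g(a) = C1*(sin(a) + 1)/(sin(a) - 1)


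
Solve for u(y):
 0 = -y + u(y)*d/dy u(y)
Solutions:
 u(y) = -sqrt(C1 + y^2)
 u(y) = sqrt(C1 + y^2)


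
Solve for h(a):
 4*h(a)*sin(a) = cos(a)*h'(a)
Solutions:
 h(a) = C1/cos(a)^4


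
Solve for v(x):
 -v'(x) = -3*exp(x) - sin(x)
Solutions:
 v(x) = C1 + 3*exp(x) - cos(x)


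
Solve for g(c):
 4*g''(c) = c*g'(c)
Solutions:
 g(c) = C1 + C2*erfi(sqrt(2)*c/4)


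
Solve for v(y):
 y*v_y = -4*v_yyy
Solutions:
 v(y) = C1 + Integral(C2*airyai(-2^(1/3)*y/2) + C3*airybi(-2^(1/3)*y/2), y)


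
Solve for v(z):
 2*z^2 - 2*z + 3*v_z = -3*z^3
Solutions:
 v(z) = C1 - z^4/4 - 2*z^3/9 + z^2/3


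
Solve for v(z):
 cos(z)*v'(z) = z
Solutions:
 v(z) = C1 + Integral(z/cos(z), z)


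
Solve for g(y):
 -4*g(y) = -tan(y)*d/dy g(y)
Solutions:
 g(y) = C1*sin(y)^4


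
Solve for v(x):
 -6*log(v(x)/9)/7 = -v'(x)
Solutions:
 7*Integral(1/(-log(_y) + 2*log(3)), (_y, v(x)))/6 = C1 - x


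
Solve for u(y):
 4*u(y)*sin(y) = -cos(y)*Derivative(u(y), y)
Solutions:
 u(y) = C1*cos(y)^4


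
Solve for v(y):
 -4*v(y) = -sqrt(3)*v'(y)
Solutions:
 v(y) = C1*exp(4*sqrt(3)*y/3)


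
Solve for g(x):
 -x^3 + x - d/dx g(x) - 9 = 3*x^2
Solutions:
 g(x) = C1 - x^4/4 - x^3 + x^2/2 - 9*x


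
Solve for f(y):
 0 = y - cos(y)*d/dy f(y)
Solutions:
 f(y) = C1 + Integral(y/cos(y), y)


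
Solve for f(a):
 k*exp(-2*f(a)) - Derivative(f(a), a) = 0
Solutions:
 f(a) = log(-sqrt(C1 + 2*a*k))
 f(a) = log(C1 + 2*a*k)/2


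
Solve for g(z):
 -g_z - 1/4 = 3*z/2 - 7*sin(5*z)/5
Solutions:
 g(z) = C1 - 3*z^2/4 - z/4 - 7*cos(5*z)/25


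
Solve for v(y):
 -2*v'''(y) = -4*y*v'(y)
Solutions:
 v(y) = C1 + Integral(C2*airyai(2^(1/3)*y) + C3*airybi(2^(1/3)*y), y)


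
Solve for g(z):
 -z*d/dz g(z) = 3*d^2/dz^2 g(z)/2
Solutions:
 g(z) = C1 + C2*erf(sqrt(3)*z/3)


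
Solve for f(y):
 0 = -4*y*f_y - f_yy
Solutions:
 f(y) = C1 + C2*erf(sqrt(2)*y)


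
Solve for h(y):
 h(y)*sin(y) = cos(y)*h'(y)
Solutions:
 h(y) = C1/cos(y)


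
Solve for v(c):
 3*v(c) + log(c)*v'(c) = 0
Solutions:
 v(c) = C1*exp(-3*li(c))


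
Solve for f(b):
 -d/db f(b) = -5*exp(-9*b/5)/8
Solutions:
 f(b) = C1 - 25*exp(-9*b/5)/72


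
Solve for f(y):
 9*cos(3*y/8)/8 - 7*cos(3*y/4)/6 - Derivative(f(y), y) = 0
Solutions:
 f(y) = C1 + 3*sin(3*y/8) - 14*sin(3*y/4)/9


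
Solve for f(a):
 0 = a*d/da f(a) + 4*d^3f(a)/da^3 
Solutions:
 f(a) = C1 + Integral(C2*airyai(-2^(1/3)*a/2) + C3*airybi(-2^(1/3)*a/2), a)


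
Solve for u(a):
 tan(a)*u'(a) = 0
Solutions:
 u(a) = C1


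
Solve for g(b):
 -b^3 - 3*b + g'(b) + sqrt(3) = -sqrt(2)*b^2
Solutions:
 g(b) = C1 + b^4/4 - sqrt(2)*b^3/3 + 3*b^2/2 - sqrt(3)*b


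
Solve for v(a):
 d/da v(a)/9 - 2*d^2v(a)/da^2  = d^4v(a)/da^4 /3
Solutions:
 v(a) = C1 + C2*exp(3^(1/3)*a*(-3 + 2*3^(1/3))/6)*sin(3^(1/6)*a*(1 + 3^(2/3)/2)) + C3*exp(3^(1/3)*a*(-3 + 2*3^(1/3))/6)*cos(3^(1/6)*a*(1 + 3^(2/3)/2)) + C4*exp(3^(1/3)*a*(1 - 2*3^(1/3)/3))


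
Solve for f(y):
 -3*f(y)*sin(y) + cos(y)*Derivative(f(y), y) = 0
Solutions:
 f(y) = C1/cos(y)^3


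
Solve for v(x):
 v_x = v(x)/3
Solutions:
 v(x) = C1*exp(x/3)


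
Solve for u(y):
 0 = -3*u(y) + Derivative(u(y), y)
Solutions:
 u(y) = C1*exp(3*y)


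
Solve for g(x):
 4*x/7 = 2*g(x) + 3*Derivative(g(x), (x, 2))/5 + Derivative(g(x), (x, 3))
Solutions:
 g(x) = C1*exp(x*(-2 + (5*sqrt(635) + 126)^(-1/3) + (5*sqrt(635) + 126)^(1/3))/10)*sin(sqrt(3)*x*(-(5*sqrt(635) + 126)^(1/3) + (5*sqrt(635) + 126)^(-1/3))/10) + C2*exp(x*(-2 + (5*sqrt(635) + 126)^(-1/3) + (5*sqrt(635) + 126)^(1/3))/10)*cos(sqrt(3)*x*(-(5*sqrt(635) + 126)^(1/3) + (5*sqrt(635) + 126)^(-1/3))/10) + C3*exp(-x*((5*sqrt(635) + 126)^(-1/3) + 1 + (5*sqrt(635) + 126)^(1/3))/5) + 2*x/7


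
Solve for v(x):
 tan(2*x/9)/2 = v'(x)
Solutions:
 v(x) = C1 - 9*log(cos(2*x/9))/4


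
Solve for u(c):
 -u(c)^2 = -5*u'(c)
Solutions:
 u(c) = -5/(C1 + c)


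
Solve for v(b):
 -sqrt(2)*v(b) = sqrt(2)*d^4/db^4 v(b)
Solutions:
 v(b) = (C1*sin(sqrt(2)*b/2) + C2*cos(sqrt(2)*b/2))*exp(-sqrt(2)*b/2) + (C3*sin(sqrt(2)*b/2) + C4*cos(sqrt(2)*b/2))*exp(sqrt(2)*b/2)


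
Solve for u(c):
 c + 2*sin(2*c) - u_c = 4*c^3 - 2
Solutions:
 u(c) = C1 - c^4 + c^2/2 + 2*c - cos(2*c)


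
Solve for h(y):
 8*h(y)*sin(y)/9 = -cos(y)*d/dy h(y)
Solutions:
 h(y) = C1*cos(y)^(8/9)


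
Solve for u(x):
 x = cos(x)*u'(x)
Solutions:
 u(x) = C1 + Integral(x/cos(x), x)


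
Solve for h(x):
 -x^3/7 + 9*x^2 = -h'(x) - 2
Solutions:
 h(x) = C1 + x^4/28 - 3*x^3 - 2*x


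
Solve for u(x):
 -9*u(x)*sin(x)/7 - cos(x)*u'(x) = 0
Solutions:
 u(x) = C1*cos(x)^(9/7)


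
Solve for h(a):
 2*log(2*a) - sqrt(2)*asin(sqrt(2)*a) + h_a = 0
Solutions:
 h(a) = C1 - 2*a*log(a) - 2*a*log(2) + 2*a + sqrt(2)*(a*asin(sqrt(2)*a) + sqrt(2)*sqrt(1 - 2*a^2)/2)


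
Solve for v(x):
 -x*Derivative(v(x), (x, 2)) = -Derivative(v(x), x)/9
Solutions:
 v(x) = C1 + C2*x^(10/9)
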